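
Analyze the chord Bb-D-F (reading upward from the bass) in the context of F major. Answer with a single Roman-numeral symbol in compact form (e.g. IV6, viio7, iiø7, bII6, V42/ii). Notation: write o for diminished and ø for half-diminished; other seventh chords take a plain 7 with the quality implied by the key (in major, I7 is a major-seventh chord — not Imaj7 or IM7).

Stacked in thirds the chord is Bb-D-F: a major triad on Bb.
Bb is scale degree 4 in F major, and a major triad on that degree is written IV.

IV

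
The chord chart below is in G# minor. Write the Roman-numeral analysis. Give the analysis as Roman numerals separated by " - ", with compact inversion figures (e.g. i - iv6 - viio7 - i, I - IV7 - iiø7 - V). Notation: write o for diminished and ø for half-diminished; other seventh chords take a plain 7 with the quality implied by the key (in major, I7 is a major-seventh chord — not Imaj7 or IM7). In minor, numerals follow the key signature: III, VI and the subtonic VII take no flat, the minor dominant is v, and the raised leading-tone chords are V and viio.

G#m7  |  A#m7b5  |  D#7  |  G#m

G#m7: minor seventh chord on G# = scale degree 1 → i7.
A#m7b5 has root A#, degree 2 in G# minor, so iiø7.
D#7 has root D#, degree 5 in G# minor, so V7.
G#m: minor triad on G# = scale degree 1 → i.

i7 - iiø7 - V7 - i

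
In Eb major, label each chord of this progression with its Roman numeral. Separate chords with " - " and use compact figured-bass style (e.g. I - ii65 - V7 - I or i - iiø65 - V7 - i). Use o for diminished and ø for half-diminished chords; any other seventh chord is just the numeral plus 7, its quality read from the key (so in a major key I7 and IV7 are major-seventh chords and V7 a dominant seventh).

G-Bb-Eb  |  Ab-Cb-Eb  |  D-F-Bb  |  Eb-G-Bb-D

I6 - iv - V6 - I7

G-Bb-Eb: major triad on Eb = scale degree 1 → I6.
Ab-Cb-Eb: Ab with this quality isn't in the key; it's iv, borrowed from the parallel minor.
D-F-Bb has root Bb, degree 5 in Eb major, so V6.
Eb-G-Bb-D has root Eb, degree 1 in Eb major, so I7.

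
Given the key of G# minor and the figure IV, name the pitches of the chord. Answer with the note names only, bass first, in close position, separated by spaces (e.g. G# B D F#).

C# E# G#

IV is the major subdominant, borrowed from the parallel major. In G# minor that root is C#.
So the chord is C#-E#-G#.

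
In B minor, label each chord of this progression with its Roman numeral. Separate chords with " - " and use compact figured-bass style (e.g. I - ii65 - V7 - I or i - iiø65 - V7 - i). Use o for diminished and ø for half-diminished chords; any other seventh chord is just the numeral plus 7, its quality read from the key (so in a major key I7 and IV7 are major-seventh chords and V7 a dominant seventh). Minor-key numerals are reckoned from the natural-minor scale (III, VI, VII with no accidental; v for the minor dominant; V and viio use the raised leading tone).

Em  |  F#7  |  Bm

iv - V7 - i

Em: root E is the subdominant; minor triad there is iv.
F#7 has root F#, degree 5 in B minor, so V7.
Bm has root B, degree 1 in B minor, so i.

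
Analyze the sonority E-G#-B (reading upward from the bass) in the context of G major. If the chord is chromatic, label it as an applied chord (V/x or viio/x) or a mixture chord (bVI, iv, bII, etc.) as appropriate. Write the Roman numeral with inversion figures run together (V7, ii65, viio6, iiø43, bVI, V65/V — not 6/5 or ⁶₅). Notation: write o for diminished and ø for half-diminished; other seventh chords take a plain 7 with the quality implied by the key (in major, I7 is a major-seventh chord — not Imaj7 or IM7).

V/ii

The pitches E-G#-B form a major triad rooted on E.
E is not a diatonic chord root with this quality in G major, but it lies a perfect fifth above A (ii), so the chord functions as an applied dominant of ii.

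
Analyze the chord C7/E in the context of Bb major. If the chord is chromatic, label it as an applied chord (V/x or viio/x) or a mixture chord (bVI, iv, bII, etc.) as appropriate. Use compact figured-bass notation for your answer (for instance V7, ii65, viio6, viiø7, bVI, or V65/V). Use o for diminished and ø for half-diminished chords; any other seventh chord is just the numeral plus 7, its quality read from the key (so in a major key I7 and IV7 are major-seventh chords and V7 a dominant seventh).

Stacked in thirds the chord is C-E-G-Bb: a dominant seventh chord on C.
C is not a diatonic chord root with this quality in Bb major, but it lies a perfect fifth above F (V), so the chord functions as an applied dominant of V.
With E in the bass the chord is in first inversion, so the figured bass is 65.

V65/V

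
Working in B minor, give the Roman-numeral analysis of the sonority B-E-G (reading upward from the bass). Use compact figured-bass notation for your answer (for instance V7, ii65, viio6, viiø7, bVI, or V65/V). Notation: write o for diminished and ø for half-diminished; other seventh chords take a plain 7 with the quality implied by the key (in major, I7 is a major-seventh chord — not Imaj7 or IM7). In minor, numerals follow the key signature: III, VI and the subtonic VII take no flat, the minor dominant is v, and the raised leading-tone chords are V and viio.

Stacked in thirds the chord is E-G-B: a minor triad on E.
In B minor, E is the subdominant; the diatonic minor triad there is iv.
With B in the bass the chord is in second inversion, so the figured bass is 64.

iv64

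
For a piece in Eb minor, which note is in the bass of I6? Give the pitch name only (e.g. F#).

I in Eb minor has root Eb; the chord is Eb-G-Bb.
The figure 6 means first inversion — the third is in the bass.

G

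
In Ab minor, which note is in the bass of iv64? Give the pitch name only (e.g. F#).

iv in Ab minor has root Db; the chord is Db-Fb-Ab.
The figure 64 means second inversion — the fifth is in the bass.

Ab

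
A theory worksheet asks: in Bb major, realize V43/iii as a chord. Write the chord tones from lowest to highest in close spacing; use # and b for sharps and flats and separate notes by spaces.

E G A C#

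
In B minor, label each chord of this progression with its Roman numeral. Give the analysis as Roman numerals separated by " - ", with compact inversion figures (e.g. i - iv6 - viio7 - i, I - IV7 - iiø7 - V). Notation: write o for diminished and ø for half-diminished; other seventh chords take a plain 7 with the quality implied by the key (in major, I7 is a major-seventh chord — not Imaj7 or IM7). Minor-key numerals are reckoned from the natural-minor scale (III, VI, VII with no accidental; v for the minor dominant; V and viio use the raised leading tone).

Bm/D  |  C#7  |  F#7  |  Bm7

i6 - V7/V - V7 - i7

Bm/D: minor triad on B = scale degree 1 → i6.
C#7 is the secondary dominant of V (dominant seventh chord on C#): V7/V.
F#7 has root F#, degree 5 in B minor, so V7.
Bm7: root B is the tonic; minor seventh chord there is i7.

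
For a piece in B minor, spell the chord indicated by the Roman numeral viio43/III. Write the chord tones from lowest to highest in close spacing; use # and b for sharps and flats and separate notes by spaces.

G Bb C# E

viio43/III is a secondary leading-tone chord. The target III is D in B minor; the applied chord is rooted a semitone below, on C#.
Building a fully diminished seventh chord on C# gives C#-E-G-Bb.
The figured bass 43 indicates second inversion, placing the fifth (G) in the bass: G-Bb-C#-E.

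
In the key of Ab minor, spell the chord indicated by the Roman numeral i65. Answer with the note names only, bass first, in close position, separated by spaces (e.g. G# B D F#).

Cb Eb Gb Ab

In Ab minor, the tonic is Ab, and the diatonic chord built there is a minor seventh chord.
Stacking thirds from Ab gives Ab-Cb-Eb-Gb.
With the 65 figure the chord is in first inversion; from the bass Cb upward in close position it reads Cb-Eb-Gb-Ab.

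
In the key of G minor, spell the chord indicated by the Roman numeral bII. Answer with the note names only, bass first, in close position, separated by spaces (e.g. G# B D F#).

Scale degree 2 in G minor is A; lowering it a half step gives Ab. bII is the Neapolitan chord — a major triad on the lowered second degree.
So the chord is Ab-C-Eb.

Ab C Eb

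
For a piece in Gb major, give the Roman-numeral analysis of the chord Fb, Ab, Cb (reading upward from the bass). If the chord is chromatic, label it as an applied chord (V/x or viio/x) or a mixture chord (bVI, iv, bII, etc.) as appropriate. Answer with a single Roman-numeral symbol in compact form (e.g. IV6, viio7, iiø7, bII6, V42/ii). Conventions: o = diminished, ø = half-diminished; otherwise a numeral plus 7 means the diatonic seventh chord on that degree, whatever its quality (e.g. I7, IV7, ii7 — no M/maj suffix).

The pitches Fb-Ab-Cb form a major triad rooted on Fb.
Fb is the lowered seventh degree of Gb major (diatonic 7 would be F). This is a major triad on the lowered seventh degree (the subtonic), borrowed from the parallel minor.

bVII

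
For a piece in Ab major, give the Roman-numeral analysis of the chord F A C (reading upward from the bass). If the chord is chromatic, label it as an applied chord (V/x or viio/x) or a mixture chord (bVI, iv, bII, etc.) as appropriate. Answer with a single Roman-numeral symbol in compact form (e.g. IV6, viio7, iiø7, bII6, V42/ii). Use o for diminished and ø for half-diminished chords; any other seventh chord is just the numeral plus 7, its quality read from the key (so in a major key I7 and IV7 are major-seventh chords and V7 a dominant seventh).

Stacked in thirds the chord is F-A-C: a major triad on F.
F is not a diatonic chord root with this quality in Ab major, but it lies a perfect fifth above Bb (ii), so the chord functions as an applied dominant of ii.

V/ii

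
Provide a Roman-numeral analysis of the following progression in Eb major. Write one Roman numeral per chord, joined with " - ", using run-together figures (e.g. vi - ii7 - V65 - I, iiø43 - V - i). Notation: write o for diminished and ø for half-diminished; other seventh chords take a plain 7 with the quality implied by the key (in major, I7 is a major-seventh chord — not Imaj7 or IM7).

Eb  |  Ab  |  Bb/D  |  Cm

I - IV - V6 - vi

Eb: major triad on Eb = scale degree 1 → I.
Ab: root Ab is the subdominant; major triad there is IV.
Bb/D has root Bb, degree 5 in Eb major, so V6.
Cm: minor triad on C = scale degree 6 → vi.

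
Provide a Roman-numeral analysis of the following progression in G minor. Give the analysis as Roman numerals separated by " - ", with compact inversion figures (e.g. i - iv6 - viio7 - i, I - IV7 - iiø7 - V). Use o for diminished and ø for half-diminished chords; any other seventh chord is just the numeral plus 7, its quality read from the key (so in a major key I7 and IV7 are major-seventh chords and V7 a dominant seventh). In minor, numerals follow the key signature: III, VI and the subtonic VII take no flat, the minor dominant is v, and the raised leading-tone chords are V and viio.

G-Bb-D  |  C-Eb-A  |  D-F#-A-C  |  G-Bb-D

i - iio6 - V7 - i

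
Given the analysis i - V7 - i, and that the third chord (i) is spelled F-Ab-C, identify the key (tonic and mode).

F minor

i is given as F-Ab-C — a minor triad with root F.
If F is scale degree 1 and the mode makes that degree carry a minor triad, the tonic is F and the mode is minor.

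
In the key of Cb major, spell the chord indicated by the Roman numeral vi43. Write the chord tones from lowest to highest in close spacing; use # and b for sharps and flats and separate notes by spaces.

The numeral's case and figure indicate a minor seventh chord. In Cb major its root, the sixth degree, is Ab.
Stacking thirds from Ab gives Ab-Cb-Eb-Gb.
The figured bass 43 indicates second inversion, placing the fifth (Eb) in the bass: Eb-Gb-Ab-Cb.

Eb Gb Ab Cb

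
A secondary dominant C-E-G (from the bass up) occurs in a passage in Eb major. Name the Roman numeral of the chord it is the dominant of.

ii

The chord is a major triad on C.
A dominant resolves down a perfect fifth: C → F. In Eb major, F is scale degree 2, i.e. ii.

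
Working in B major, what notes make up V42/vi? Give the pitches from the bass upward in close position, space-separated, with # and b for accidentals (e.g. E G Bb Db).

C# D# F## A#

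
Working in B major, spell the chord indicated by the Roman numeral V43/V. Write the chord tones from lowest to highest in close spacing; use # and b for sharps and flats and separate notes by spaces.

G# B C# E#

V43/V is a secondary dominant — the dominant seventh of V. V in B major is F#, so the applied chord's root is C#, a perfect fifth above.
Building a dominant seventh chord on C# gives C#-E#-G#-B.
The figured bass 43 indicates second inversion, placing the fifth (G#) in the bass: G#-B-C#-E#.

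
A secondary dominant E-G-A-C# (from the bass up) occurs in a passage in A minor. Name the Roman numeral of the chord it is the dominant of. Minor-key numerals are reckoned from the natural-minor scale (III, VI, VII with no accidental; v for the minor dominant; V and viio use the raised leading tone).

iv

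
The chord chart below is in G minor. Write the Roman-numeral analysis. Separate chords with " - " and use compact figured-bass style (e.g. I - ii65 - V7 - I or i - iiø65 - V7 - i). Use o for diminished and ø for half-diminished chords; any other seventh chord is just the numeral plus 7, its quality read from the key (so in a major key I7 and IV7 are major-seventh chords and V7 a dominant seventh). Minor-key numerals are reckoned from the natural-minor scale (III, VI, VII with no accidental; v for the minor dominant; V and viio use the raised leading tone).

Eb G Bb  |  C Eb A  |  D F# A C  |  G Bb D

VI - iio6 - V7 - i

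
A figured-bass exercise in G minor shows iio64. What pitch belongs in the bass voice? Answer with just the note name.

Eb

iio in G minor has root A; the chord is A-C-Eb.
The figure 64 means second inversion — the fifth is in the bass.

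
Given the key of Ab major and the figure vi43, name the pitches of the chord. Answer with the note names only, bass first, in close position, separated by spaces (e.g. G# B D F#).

C Eb F Ab

In Ab major, scale degree 6 is F, and the diatonic chord built there is a minor seventh chord.
Stacking thirds from F gives F-Ab-C-Eb.
With the 43 figure the chord is in second inversion; from the bass C upward in close position it reads C-Eb-F-Ab.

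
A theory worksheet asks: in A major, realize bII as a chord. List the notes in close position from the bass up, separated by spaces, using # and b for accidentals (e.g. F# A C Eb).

Scale degree 2 in A major is B; lowering it a half step gives Bb. bII is the Neapolitan chord — a major triad on the lowered second degree.
So the chord is Bb-D-F.

Bb D F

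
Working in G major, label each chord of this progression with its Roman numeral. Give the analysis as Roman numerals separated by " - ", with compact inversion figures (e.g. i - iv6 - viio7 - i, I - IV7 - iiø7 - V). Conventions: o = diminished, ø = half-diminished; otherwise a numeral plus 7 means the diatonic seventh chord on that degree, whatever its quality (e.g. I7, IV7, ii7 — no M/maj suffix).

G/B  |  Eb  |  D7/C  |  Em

G/B: root G is the tonic; major triad there is I6.
Eb is non-diatonic — bVI, a mixture chord from G minor.
D7/C: root D is the dominant; dominant seventh chord there is V42.
Em: minor triad on E = scale degree 6 → vi.

I6 - bVI - V42 - vi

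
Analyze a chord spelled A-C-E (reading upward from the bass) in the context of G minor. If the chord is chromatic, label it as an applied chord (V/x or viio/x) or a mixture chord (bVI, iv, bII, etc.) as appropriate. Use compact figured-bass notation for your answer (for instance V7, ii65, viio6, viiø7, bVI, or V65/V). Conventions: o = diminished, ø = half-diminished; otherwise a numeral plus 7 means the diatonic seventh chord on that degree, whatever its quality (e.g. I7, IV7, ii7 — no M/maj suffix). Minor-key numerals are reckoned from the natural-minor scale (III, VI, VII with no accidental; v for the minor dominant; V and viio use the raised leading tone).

ii

The pitches A-C-E form a minor triad rooted on A.
A is the second degree of G minor. This is the minor supertonic, borrowed from the parallel major (the Dorian ii).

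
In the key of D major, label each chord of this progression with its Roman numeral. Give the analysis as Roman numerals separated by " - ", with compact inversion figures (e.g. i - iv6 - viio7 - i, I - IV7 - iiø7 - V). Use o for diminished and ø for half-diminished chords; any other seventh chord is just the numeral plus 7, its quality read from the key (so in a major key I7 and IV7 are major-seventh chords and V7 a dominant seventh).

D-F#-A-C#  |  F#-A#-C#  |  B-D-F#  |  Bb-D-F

D-F#-A-C#: root D is the tonic; major seventh chord there is I7.
F#-A#-C#: chromatic; F# is V of vi, so V/vi.
B-D-F# has root B, degree 6 in D major, so vi.
Bb-D-F: major triad on Bb — chromatic; bVI (borrowed from the parallel minor).

I7 - V/vi - vi - bVI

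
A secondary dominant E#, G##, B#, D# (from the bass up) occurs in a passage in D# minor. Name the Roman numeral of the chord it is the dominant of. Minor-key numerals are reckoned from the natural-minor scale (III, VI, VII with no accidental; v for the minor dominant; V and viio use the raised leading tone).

V

The chord is a dominant seventh chord on E#.
A dominant resolves down a perfect fifth: E# → A#. In D# minor, A# is scale degree 5, i.e. V.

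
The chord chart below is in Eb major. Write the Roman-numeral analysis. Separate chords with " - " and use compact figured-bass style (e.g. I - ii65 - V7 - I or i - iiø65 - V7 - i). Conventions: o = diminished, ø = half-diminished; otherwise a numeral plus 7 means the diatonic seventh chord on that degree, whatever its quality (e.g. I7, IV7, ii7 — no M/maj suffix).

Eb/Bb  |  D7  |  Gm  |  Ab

I64 - V7/iii - iii - IV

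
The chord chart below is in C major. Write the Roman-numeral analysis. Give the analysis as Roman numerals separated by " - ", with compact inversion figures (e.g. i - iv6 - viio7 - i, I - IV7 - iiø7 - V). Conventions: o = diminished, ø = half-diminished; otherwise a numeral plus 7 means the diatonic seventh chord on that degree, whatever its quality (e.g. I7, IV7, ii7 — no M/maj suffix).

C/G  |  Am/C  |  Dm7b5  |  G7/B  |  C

I64 - vi6 - iiø7 - V65 - I

C/G: major triad on C = scale degree 1 → I64.
Am/C: minor triad on A = scale degree 6 → vi6.
Dm7b5 is non-diatonic — iiø7, a mixture chord from C minor.
G7/B: root G is the dominant; dominant seventh chord there is V65.
C has root C, degree 1 in C major, so I.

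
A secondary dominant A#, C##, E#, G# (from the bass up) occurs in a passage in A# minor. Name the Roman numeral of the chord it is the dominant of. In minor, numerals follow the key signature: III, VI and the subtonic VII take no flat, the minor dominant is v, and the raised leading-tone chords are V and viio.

iv

The chord is a dominant seventh chord on A#.
A dominant resolves down a perfect fifth: A# → D#. In A# minor, D# is scale degree 4, i.e. iv.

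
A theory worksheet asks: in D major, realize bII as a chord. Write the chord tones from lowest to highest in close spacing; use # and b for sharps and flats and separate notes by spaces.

Eb G Bb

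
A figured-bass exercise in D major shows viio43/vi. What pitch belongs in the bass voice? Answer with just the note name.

The applied chord viio43/vi is rooted on A#: A#-C#-E-G.
The figure 43 means second inversion — the fifth is in the bass.

E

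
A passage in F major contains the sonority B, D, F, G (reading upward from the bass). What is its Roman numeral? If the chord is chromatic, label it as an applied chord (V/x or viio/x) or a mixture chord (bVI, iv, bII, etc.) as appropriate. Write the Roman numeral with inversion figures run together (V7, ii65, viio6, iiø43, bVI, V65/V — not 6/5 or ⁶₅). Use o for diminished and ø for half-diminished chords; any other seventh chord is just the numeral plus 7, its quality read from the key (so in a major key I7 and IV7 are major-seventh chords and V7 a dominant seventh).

The pitches G-B-D-F form a dominant seventh chord rooted on G.
G is not a diatonic chord root with this quality in F major, but it lies a perfect fifth above C (V), so the chord functions as an applied dominant of V.
With B in the bass the chord is in first inversion, so the figured bass is 65.

V65/V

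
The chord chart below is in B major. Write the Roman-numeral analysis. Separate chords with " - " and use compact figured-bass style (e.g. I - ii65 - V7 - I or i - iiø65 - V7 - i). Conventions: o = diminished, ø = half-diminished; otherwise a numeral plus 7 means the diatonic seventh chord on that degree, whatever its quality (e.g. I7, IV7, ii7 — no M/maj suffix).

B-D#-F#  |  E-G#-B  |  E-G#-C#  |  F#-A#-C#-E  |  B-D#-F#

I - IV - ii6 - V7 - I

B-D#-F# has root B, degree 1 in B major, so I.
E-G#-B has root E, degree 4 in B major, so IV.
E-G#-C#: root C# is the supertonic; minor triad there is ii6.
F#-A#-C#-E: dominant seventh chord on F# = scale degree 5 → V7.
B-D#-F#: major triad on B = scale degree 1 → I.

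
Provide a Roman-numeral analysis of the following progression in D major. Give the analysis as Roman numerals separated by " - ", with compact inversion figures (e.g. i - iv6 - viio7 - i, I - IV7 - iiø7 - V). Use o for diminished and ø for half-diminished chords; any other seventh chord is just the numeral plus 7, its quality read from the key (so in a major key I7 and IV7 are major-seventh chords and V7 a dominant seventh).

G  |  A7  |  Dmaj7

G has root G, degree 4 in D major, so IV.
A7: root A is the dominant; dominant seventh chord there is V7.
Dmaj7: root D is the tonic; major seventh chord there is I7.

IV - V7 - I7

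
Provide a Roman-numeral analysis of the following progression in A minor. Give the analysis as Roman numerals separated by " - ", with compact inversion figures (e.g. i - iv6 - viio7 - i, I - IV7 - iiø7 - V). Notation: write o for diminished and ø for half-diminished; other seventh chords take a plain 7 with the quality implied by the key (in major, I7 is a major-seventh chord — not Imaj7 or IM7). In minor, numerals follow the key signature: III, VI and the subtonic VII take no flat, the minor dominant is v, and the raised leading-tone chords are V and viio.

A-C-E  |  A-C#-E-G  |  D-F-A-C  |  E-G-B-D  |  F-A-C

i - V7/iv - iv7 - v7 - VI

A-C-E has root A, degree 1 in A minor, so i.
A-C#-E-G: a dominant seventh chord on A, the applied dominant of iv → V7/iv.
D-F-A-C has root D, degree 4 in A minor, so iv7.
E-G-B-D has root E, degree 5 in A minor, so v7.
F-A-C has root F, degree 6 in A minor, so VI.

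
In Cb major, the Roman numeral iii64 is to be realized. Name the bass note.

Bb

iii in Cb major has root Eb; the chord is Eb-Gb-Bb.
The figure 64 means second inversion — the fifth is in the bass.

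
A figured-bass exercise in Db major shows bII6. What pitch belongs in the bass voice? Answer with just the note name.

bII in Db major has root Ebb; the chord is Ebb-Gb-Bbb.
The figure 6 means first inversion — the third is in the bass.

Gb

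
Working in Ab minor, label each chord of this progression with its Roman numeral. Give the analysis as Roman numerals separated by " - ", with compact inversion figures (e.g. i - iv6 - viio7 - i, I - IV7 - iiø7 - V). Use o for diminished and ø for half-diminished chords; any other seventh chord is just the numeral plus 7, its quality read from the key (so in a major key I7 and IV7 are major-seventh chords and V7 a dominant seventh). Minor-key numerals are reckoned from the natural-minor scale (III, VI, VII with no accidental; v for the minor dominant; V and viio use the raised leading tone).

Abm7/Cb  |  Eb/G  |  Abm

Abm7/Cb: minor seventh chord on Ab = scale degree 1 → i65.
Eb/G: root Eb is the dominant; major triad there is V6.
Abm has root Ab, degree 1 in Ab minor, so i.

i65 - V6 - i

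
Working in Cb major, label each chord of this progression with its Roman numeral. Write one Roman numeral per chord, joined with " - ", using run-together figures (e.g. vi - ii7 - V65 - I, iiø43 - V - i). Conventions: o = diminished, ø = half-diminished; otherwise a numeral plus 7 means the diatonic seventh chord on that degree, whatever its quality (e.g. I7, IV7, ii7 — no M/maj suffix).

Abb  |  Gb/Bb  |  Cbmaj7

bVI - V6 - I7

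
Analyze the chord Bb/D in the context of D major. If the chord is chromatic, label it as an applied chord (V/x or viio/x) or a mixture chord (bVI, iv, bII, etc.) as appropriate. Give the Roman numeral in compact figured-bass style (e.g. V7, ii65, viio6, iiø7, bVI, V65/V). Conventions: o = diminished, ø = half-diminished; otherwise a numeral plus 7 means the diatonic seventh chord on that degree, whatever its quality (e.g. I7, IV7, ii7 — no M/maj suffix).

Stacked in thirds the chord is Bb-D-F: a major triad on Bb.
Bb is the lowered sixth degree of D major (diatonic 6 would be B). This is a major triad on the lowered sixth degree, borrowed from the parallel minor.
With D in the bass the chord is in first inversion, so the figured bass is 6.

bVI6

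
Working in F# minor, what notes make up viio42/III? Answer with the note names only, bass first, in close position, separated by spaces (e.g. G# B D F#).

viio42/III is a secondary leading-tone chord. The target III is A in F# minor; the applied chord is rooted a semitone below, on G#.
Building a fully diminished seventh chord on G# gives G#-B-D-F.
With the 42 figure the chord is in third inversion; from the bass F upward in close position it reads F-G#-B-D.

F G# B D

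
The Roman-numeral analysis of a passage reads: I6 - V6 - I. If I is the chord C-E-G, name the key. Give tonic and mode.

C major

I is given as C-E-G — a major triad with root C.
If C is scale degree 1 and the mode makes that degree carry a major triad, the tonic is C and the mode is major.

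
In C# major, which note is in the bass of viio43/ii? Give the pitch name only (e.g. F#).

The applied chord viio43/ii is rooted on C##: C##-E#-G#-B.
The figure 43 means second inversion — the fifth is in the bass.

G#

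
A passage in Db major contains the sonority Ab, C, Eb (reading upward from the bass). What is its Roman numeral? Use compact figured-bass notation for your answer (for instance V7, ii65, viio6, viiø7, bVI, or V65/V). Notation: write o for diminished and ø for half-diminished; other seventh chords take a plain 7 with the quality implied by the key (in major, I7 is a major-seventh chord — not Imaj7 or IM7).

V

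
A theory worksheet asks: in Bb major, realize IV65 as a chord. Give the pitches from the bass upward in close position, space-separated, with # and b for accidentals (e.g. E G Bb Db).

G Bb D Eb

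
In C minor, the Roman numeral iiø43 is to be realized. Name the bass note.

iiø in C minor has root D; the chord is D-F-Ab-C.
The figure 43 means second inversion — the fifth is in the bass.

Ab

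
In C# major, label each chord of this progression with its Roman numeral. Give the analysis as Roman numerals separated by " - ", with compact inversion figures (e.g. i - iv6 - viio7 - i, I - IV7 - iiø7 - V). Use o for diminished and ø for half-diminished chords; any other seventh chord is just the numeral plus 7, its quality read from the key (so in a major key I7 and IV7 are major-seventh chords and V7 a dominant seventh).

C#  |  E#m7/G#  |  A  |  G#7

C#: major triad on C# = scale degree 1 → I.
E#m7/G#: root E# is the mediant; minor seventh chord there is iii65.
A is non-diatonic — bVI, a mixture chord from C# minor.
G#7: root G# is the dominant; dominant seventh chord there is V7.

I - iii65 - bVI - V7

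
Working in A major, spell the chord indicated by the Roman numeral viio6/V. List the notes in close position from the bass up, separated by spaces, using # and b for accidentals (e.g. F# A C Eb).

F# A D#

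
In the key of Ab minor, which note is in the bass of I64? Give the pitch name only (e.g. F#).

Eb

I in Ab minor has root Ab; the chord is Ab-C-Eb.
The figure 64 means second inversion — the fifth is in the bass.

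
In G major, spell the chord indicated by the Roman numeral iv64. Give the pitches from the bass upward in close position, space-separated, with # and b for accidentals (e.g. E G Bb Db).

Scale degree 4 in G major is C; here the chord built on it is altered to a minor triad. iv64 is the minor subdominant, borrowed from the parallel minor.
So the chord is C-Eb-G, a minor triad.
With the 64 figure the chord is in second inversion; from the bass G upward in close position it reads G-C-Eb.

G C Eb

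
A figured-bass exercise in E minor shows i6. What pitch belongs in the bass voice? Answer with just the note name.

G

i in E minor has root E; the chord is E-G-B.
The figure 6 means first inversion — the third is in the bass.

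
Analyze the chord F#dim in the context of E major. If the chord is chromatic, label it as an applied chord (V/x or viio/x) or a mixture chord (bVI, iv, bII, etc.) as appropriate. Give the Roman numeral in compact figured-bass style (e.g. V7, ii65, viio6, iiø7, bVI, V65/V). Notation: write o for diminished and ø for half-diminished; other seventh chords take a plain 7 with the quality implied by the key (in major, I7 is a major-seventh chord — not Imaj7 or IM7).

Stacked in thirds the chord is F#-A-C: a diminished triad on F#.
F# is the second degree of E major. This is the diminished supertonic triad, borrowed from the parallel minor.

iio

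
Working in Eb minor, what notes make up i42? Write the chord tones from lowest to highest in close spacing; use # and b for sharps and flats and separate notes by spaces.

In Eb minor, the tonic is Eb, and the diatonic chord built there is a minor seventh chord.
Stacking thirds from Eb gives Eb-Gb-Bb-Db.
With the 42 figure the chord is in third inversion; from the bass Db upward in close position it reads Db-Eb-Gb-Bb.

Db Eb Gb Bb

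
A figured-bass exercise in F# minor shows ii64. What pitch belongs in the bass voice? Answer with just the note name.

D#

ii in F# minor has root G#; the chord is G#-B-D#.
The figure 64 means second inversion — the fifth is in the bass.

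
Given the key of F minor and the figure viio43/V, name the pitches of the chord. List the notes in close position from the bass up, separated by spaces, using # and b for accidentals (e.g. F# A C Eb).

F Ab B D

The slash marks an applied leading-tone chord: viio of V. In F minor, V is C, so the leading tone to it is B, a half step below.
Building a fully diminished seventh chord on B gives B-D-F-Ab.
With the 43 figure the chord is in second inversion; from the bass F upward in close position it reads F-Ab-B-D.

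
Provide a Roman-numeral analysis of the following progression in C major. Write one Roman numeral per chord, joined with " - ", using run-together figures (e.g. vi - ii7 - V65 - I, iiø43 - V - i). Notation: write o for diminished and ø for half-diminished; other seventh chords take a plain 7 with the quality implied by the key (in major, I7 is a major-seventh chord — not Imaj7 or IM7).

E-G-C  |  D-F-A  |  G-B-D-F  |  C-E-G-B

E-G-C has root C, degree 1 in C major, so I6.
D-F-A: root D is the supertonic; minor triad there is ii.
G-B-D-F has root G, degree 5 in C major, so V7.
C-E-G-B: root C is the tonic; major seventh chord there is I7.

I6 - ii - V7 - I7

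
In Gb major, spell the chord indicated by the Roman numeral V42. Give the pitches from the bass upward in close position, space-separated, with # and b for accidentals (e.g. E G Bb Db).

The numeral's case and figure indicate a dominant seventh chord. In Gb major its root, scale degree 5, is Db.
Stacking thirds from Db gives Db-F-Ab-Cb.
With the 42 figure the chord is in third inversion; from the bass Cb upward in close position it reads Cb-Db-F-Ab.

Cb Db F Ab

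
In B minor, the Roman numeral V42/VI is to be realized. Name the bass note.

C

The applied chord V42/VI is rooted on D: D-F#-A-C.
The figure 42 means third inversion — the seventh is in the bass.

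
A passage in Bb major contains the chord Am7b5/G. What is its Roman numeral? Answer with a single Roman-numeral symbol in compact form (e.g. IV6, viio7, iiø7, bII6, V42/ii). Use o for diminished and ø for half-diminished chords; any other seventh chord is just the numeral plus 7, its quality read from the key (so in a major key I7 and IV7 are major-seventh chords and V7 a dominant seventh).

Stacked in thirds the chord is A-C-Eb-G: a half-diminished seventh chord on A.
In Bb major, A is the leading tone; the diatonic half-diminished seventh chord there is viiø7.
With G in the bass the chord is in third inversion, so the figured bass is 42.

viiø42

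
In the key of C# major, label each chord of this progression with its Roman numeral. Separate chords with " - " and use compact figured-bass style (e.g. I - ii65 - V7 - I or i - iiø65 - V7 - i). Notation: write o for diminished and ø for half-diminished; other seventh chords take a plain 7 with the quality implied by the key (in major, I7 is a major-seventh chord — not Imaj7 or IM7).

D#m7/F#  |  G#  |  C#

ii65 - V - I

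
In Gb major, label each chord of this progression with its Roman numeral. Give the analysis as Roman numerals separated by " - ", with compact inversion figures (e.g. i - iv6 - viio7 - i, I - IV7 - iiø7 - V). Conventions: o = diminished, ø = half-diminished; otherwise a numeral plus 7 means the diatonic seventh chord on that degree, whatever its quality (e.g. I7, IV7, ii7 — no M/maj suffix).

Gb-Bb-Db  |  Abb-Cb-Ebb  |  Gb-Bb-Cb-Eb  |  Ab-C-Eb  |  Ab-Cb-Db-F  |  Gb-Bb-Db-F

I - bII - IV43 - V/V - V43 - I7

Gb-Bb-Db has root Gb, degree 1 in Gb major, so I.
Abb-Cb-Ebb: major triad on Abb — chromatic; Abb is the lowered second degree, so this is the Neapolitan chord, bII.
Gb-Bb-Cb-Eb: major seventh chord on Cb = scale degree 4 → IV43.
Ab-C-Eb: a major triad on Ab, the applied dominant of V → V/V.
Ab-Cb-Db-F has root Db, degree 5 in Gb major, so V43.
Gb-Bb-Db-F: major seventh chord on Gb = scale degree 1 → I7.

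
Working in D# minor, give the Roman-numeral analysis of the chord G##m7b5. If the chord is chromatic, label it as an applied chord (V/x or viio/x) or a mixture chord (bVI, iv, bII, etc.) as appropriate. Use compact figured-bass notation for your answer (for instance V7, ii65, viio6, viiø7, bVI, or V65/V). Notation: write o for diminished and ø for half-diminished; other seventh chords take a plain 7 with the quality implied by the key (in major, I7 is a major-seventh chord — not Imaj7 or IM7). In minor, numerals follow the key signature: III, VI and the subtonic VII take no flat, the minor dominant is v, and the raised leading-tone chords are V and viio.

viiø7/V

The pitches G##-B#-D#-F## form a half-diminished seventh chord rooted on G##.
G## sits a half step below A# (V in D# minor); a diminished chord there is the applied leading-tone chord of V.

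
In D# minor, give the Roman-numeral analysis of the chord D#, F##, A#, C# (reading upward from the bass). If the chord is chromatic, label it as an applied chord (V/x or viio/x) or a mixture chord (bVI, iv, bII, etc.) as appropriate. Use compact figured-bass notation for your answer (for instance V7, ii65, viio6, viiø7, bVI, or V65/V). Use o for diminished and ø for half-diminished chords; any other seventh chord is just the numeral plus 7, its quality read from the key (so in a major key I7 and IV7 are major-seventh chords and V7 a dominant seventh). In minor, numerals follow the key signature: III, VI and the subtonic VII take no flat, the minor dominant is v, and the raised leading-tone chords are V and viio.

Stacked in thirds the chord is D#-F##-A#-C#: a dominant seventh chord on D#.
D# is not a diatonic chord root with this quality in D# minor, but it lies a perfect fifth above G# (iv), so the chord functions as an applied dominant of iv.

V7/iv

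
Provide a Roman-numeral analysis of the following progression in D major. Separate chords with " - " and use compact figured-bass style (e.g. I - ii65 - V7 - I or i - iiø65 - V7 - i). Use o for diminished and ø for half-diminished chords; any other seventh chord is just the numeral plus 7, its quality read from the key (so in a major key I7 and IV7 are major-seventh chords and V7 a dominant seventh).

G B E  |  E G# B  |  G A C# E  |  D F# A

G-B-E: minor triad on E = scale degree 2 → ii6.
E-G#-B: chromatic; E is V of V, so V/V.
G-A-C#-E has root A, degree 5 in D major, so V42.
D-F#-A has root D, degree 1 in D major, so I.

ii6 - V/V - V42 - I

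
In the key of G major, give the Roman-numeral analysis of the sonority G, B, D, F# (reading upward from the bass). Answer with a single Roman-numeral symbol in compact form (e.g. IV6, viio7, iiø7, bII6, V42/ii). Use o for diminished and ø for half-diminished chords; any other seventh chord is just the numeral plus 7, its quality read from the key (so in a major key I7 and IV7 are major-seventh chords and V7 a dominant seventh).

I7

The pitches G-B-D-F# form a major seventh chord rooted on G.
In G major, G is the tonic; the diatonic major seventh chord there is I7.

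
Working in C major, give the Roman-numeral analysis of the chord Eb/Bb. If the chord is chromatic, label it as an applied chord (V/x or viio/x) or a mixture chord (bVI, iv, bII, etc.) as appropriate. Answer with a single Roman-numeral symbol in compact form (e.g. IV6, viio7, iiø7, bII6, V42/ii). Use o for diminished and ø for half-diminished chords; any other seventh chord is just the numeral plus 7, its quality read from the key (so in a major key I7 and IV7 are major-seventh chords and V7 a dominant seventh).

Stacked in thirds the chord is Eb-G-Bb: a major triad on Eb.
Eb is the lowered third degree of C major (diatonic 3 would be E). This is a major triad on the lowered third degree, borrowed from the parallel minor.
With Bb in the bass the chord is in second inversion, so the figured bass is 64.

bIII64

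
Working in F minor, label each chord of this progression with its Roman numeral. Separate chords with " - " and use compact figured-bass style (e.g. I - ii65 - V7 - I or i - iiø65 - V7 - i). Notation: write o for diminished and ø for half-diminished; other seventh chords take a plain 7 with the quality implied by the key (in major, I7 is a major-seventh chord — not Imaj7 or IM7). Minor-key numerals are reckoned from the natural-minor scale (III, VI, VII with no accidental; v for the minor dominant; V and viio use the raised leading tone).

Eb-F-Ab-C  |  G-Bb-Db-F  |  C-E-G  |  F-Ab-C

i42 - iiø7 - V - i

Eb-F-Ab-C: minor seventh chord on F = scale degree 1 → i42.
G-Bb-Db-F: half-diminished seventh chord on G = scale degree 2 → iiø7.
C-E-G: root C is the dominant; major triad there is V.
F-Ab-C: minor triad on F = scale degree 1 → i.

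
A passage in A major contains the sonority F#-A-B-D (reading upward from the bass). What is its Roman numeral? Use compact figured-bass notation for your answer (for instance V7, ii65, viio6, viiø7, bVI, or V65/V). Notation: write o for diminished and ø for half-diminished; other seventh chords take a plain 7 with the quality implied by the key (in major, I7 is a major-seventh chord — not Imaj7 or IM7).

ii43

The pitches B-D-F#-A form a minor seventh chord rooted on B.
B is scale degree 2 in A major, and a minor seventh chord on that degree is written ii7.
With F# in the bass the chord is in second inversion, so the figured bass is 43.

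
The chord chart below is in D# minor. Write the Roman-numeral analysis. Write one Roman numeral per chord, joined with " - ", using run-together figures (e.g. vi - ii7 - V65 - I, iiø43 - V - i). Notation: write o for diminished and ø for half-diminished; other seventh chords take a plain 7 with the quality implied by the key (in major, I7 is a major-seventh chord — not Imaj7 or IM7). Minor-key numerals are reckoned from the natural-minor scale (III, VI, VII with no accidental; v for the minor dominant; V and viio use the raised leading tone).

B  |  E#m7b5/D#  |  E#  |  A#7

B has root B, degree 6 in D# minor, so VI.
E#m7b5/D#: half-diminished seventh chord on E# = scale degree 2 → iiø42.
E#: a major triad on E#, the applied dominant of V → V/V.
A#7: root A# is the dominant; dominant seventh chord there is V7.

VI - iiø42 - V/V - V7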